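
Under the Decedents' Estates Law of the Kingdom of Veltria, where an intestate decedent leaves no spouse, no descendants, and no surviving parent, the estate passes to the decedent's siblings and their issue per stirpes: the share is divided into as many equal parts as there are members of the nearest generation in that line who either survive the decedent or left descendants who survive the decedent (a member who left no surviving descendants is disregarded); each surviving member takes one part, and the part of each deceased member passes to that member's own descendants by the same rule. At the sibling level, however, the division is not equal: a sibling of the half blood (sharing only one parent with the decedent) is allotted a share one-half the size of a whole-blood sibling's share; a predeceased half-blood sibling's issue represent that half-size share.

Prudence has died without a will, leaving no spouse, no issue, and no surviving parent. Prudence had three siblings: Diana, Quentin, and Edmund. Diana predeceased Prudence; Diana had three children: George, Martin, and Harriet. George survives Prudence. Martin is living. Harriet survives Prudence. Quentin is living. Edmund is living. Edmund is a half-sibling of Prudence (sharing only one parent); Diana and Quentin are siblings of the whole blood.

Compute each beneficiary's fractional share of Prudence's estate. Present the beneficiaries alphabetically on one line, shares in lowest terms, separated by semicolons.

No spouse, descendants, or parent survives, so the estate passes to Prudence's siblings per stirpes.
Half-blood siblings count for one-half the weight of whole-blood siblings at the initial division.
Dividing 1 in proportion to weights (total weight 5/2): Diana (weight 1) → 2/5; Quentin (weight 1) → 2/5; Edmund (weight 1/2) → 1/5.
Diana predeceased; the 2/5 allotted to Diana's branch passes to Diana's issue by representation.
The 2/5 is divided into 3 equal shares of 2/15 among George, Martin, Harriet.
George is living and takes 2/15.
Martin is living and takes 2/15.
Harriet is living and takes 2/15.
Quentin is living and takes 2/5.
Edmund is living and takes 1/5.

Edmund 1/5; George 2/15; Harriet 2/15; Martin 2/15; Quentin 2/5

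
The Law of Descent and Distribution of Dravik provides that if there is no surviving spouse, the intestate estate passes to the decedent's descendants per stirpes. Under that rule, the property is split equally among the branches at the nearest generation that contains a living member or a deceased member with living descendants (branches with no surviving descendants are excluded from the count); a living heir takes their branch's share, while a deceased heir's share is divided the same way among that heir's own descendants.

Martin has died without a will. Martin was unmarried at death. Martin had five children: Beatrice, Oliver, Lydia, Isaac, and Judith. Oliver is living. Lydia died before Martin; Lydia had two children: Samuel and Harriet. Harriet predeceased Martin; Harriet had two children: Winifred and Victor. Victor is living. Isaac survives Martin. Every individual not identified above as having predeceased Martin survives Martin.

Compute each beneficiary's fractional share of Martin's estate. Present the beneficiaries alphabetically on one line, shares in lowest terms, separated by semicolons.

Beatrice 1/5; Isaac 1/5; Judith 1/5; Oliver 1/5; Samuel 1/10; Victor 1/20; Winifred 1/20

There is no surviving spouse, so the entire estate passes to Martin's descendants per stirpes.
The estate is divided into 5 equal shares of 1/5 among Beatrice, Oliver, Lydia, Isaac, Judith.
Beatrice is living and takes 1/5.
Oliver is living and takes 1/5.
Lydia predeceased; the 1/5 allotted to Lydia's branch passes to Lydia's issue by representation.
The 1/5 is divided into 2 equal shares of 1/10 among Samuel, Harriet.
Samuel is living and takes 1/10.
Harriet predeceased; the 1/10 allotted to Harriet's branch passes to Harriet's issue by representation.
The 1/10 is divided into 2 equal shares of 1/20 among Winifred, Victor.
Winifred is living and takes 1/20.
Victor is living and takes 1/20.
Isaac is living and takes 1/5.
Judith is living and takes 1/5.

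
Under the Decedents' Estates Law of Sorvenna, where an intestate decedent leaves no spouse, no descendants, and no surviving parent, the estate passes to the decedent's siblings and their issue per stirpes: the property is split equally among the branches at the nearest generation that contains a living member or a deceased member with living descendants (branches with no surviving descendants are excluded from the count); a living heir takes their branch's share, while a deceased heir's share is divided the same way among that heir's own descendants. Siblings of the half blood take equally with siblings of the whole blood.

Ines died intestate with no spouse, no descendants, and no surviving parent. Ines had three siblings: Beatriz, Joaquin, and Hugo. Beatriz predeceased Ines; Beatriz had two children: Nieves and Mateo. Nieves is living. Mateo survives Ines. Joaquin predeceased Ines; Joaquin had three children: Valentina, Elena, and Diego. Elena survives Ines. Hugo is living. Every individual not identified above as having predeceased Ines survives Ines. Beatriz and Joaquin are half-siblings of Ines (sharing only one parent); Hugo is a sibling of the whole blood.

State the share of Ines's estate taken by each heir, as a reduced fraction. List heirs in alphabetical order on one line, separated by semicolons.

Diego 1/9; Elena 1/9; Hugo 1/3; Mateo 1/6; Nieves 1/6; Valentina 1/9

No spouse, descendants, or parent survives, so the estate passes to Ines's siblings per stirpes.
Half-blood and whole-blood siblings take equally under the stated rule.
The estate is divided into 3 equal shares of 1/3 among Beatriz, Joaquin, Hugo.
Beatriz predeceased; the 1/3 allotted to Beatriz's branch passes to Beatriz's issue by representation.
The 1/3 is divided into 2 equal shares of 1/6 among Nieves, Mateo.
Nieves is living and takes 1/6.
Mateo is living and takes 1/6.
Joaquin predeceased; the 1/3 allotted to Joaquin's branch passes to Joaquin's issue by representation.
The 1/3 is divided into 3 equal shares of 1/9 among Valentina, Elena, Diego.
Valentina is living and takes 1/9.
Elena is living and takes 1/9.
Diego is living and takes 1/9.
Hugo is living and takes 1/3.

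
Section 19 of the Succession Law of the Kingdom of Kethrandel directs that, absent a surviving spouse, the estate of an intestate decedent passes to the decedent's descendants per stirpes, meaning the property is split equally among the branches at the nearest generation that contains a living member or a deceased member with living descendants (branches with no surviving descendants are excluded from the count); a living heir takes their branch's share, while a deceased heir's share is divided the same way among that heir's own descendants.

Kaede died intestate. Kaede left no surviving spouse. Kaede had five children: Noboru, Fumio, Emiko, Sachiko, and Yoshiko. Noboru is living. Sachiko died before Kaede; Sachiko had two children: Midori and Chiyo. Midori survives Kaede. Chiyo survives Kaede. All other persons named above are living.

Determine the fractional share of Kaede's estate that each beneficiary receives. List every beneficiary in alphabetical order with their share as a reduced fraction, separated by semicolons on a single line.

Chiyo 1/10; Emiko 1/5; Fumio 1/5; Midori 1/10; Noboru 1/5; Yoshiko 1/5

There is no surviving spouse, so the entire estate passes to Kaede's descendants per stirpes.
The estate is divided into 5 equal shares of 1/5 among Noboru, Fumio, Emiko, Sachiko, Yoshiko.
Noboru is living and takes 1/5.
Fumio is living and takes 1/5.
Emiko is living and takes 1/5.
Sachiko predeceased; the 1/5 allotted to Sachiko's branch passes to Sachiko's issue by representation.
The 1/5 is divided into 2 equal shares of 1/10 among Midori, Chiyo.
Midori is living and takes 1/10.
Chiyo is living and takes 1/10.
Yoshiko is living and takes 1/5.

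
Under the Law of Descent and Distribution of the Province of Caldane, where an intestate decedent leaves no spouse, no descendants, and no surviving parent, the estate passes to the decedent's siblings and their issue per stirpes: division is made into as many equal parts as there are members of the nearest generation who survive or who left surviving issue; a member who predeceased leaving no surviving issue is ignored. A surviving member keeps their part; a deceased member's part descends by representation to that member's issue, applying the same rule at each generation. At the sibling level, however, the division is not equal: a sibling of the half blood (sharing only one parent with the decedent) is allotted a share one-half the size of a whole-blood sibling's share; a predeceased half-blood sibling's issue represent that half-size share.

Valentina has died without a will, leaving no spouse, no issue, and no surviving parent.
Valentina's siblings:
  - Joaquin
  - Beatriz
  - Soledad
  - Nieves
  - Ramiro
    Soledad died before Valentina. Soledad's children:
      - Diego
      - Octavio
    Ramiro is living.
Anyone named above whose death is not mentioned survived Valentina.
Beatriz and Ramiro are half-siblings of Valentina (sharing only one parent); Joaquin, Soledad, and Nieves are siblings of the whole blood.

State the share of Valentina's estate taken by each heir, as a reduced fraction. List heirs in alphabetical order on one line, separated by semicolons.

Beatriz 1/8; Diego 1/8; Joaquin 1/4; Nieves 1/4; Octavio 1/8; Ramiro 1/8

No spouse, descendants, or parent survives, so the estate passes to Valentina's siblings per stirpes.
Half-blood siblings count for one-half the weight of whole-blood siblings at the initial division.
Dividing 1 in proportion to weights (total weight 4): Joaquin (weight 1) → 1/4; Beatriz (weight 1/2) → 1/8; Soledad (weight 1) → 1/4; Nieves (weight 1) → 1/4; Ramiro (weight 1/2) → 1/8.
Joaquin is living and takes 1/4.
Beatriz is living and takes 1/8.
Soledad predeceased; the 1/4 allotted to Soledad's branch passes to Soledad's issue by representation.
The 1/4 is divided into 2 equal shares of 1/8 among Diego, Octavio.
Diego is living and takes 1/8.
Octavio is living and takes 1/8.
Nieves is living and takes 1/4.
Ramiro is living and takes 1/8.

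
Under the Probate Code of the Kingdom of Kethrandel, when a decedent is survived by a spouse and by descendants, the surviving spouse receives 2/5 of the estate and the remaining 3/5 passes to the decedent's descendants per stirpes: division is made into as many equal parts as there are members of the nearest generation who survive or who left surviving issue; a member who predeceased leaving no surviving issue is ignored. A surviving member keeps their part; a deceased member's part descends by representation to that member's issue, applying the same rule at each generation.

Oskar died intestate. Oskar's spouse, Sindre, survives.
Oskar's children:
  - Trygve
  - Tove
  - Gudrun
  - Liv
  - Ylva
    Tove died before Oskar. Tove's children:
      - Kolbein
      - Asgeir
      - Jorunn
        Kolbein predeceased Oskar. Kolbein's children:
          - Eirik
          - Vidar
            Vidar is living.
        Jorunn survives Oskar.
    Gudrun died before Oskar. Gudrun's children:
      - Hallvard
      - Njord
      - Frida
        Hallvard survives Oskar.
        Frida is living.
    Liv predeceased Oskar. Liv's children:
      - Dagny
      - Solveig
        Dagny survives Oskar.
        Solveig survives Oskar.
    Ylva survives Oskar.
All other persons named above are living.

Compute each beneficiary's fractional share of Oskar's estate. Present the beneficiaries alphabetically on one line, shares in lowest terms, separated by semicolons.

Asgeir 1/25; Dagny 3/50; Eirik 1/50; Frida 1/25; Hallvard 1/25; Jorunn 1/25; Njord 1/25; Sindre 2/5; Solveig 3/50; Trygve 3/25; Vidar 1/50; Ylva 3/25

Sindre, as surviving spouse, takes 2/5.
The remaining 3/5 passes to Oskar's descendants per stirpes.
The 3/5 is divided into 5 equal shares of 3/25 among Trygve, Tove, Gudrun, Liv, Ylva.
Trygve is living and takes 3/25.
Tove predeceased; the 3/25 allotted to Tove's branch passes to Tove's issue by representation.
The 3/25 is divided into 3 equal shares of 1/25 among Kolbein, Asgeir, Jorunn.
Kolbein predeceased; the 1/25 allotted to Kolbein's branch passes to Kolbein's issue by representation.
The 1/25 is divided into 2 equal shares of 1/50 among Eirik, Vidar.
Eirik is living and takes 1/50.
Vidar is living and takes 1/50.
Asgeir is living and takes 1/25.
Jorunn is living and takes 1/25.
Gudrun predeceased; the 3/25 allotted to Gudrun's branch passes to Gudrun's issue by representation.
The 3/25 is divided into 3 equal shares of 1/25 among Hallvard, Njord, Frida.
Hallvard is living and takes 1/25.
Njord is living and takes 1/25.
Frida is living and takes 1/25.
Liv predeceased; the 3/25 allotted to Liv's branch passes to Liv's issue by representation.
The 3/25 is divided into 2 equal shares of 3/50 among Dagny, Solveig.
Dagny is living and takes 3/50.
Solveig is living and takes 3/50.
Ylva is living and takes 3/25.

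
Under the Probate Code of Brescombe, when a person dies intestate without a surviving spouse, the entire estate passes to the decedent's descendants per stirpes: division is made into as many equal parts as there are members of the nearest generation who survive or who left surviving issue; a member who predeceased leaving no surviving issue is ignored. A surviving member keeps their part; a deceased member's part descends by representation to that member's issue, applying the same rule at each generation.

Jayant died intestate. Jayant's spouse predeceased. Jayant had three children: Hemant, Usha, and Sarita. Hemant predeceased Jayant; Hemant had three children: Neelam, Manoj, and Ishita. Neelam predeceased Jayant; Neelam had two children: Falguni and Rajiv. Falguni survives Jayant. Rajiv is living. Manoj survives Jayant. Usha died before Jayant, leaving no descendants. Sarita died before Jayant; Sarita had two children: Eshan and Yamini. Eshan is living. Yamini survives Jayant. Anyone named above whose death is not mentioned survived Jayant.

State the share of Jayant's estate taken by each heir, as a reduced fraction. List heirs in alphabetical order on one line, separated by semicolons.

Eshan 1/4; Falguni 1/12; Ishita 1/6; Manoj 1/6; Rajiv 1/12; Yamini 1/4

There is no surviving spouse, so the entire estate passes to Jayant's descendants per stirpes.
Usha left no surviving issue, so that branch lapses and is disregarded.
The estate is divided into 2 equal shares of 1/2 among Hemant, Sarita.
Hemant predeceased; the 1/2 allotted to Hemant's branch passes to Hemant's issue by representation.
The 1/2 is divided into 3 equal shares of 1/6 among Neelam, Manoj, Ishita.
Neelam predeceased; the 1/6 allotted to Neelam's branch passes to Neelam's issue by representation.
The 1/6 is divided into 2 equal shares of 1/12 among Falguni, Rajiv.
Falguni is living and takes 1/12.
Rajiv is living and takes 1/12.
Manoj is living and takes 1/6.
Ishita is living and takes 1/6.
Sarita predeceased; the 1/2 allotted to Sarita's branch passes to Sarita's issue by representation.
The 1/2 is divided into 2 equal shares of 1/4 among Eshan, Yamini.
Eshan is living and takes 1/4.
Yamini is living and takes 1/4.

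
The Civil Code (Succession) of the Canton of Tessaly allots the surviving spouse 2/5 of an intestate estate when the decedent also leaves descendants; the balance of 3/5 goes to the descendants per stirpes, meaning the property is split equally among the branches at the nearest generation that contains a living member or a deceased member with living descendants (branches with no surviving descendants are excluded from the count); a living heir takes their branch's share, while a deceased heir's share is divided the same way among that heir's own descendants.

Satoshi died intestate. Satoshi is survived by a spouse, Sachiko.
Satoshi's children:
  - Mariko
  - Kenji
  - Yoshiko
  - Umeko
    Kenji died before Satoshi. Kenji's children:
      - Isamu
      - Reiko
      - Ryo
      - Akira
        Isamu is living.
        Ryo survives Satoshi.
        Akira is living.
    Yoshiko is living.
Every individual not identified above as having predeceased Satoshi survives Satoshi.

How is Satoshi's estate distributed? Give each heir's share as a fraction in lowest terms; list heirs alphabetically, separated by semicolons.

Akira 3/80; Isamu 3/80; Mariko 3/20; Reiko 3/80; Ryo 3/80; Sachiko 2/5; Umeko 3/20; Yoshiko 3/20

Sachiko, as surviving spouse, takes 2/5.
The remaining 3/5 passes to Satoshi's descendants per stirpes.
The 3/5 is divided into 4 equal shares of 3/20 among Mariko, Kenji, Yoshiko, Umeko.
Mariko is living and takes 3/20.
Kenji predeceased; the 3/20 allotted to Kenji's branch passes to Kenji's issue by representation.
The 3/20 is divided into 4 equal shares of 3/80 among Isamu, Reiko, Ryo, Akira.
Isamu is living and takes 3/80.
Reiko is living and takes 3/80.
Ryo is living and takes 3/80.
Akira is living and takes 3/80.
Yoshiko is living and takes 3/20.
Umeko is living and takes 3/20.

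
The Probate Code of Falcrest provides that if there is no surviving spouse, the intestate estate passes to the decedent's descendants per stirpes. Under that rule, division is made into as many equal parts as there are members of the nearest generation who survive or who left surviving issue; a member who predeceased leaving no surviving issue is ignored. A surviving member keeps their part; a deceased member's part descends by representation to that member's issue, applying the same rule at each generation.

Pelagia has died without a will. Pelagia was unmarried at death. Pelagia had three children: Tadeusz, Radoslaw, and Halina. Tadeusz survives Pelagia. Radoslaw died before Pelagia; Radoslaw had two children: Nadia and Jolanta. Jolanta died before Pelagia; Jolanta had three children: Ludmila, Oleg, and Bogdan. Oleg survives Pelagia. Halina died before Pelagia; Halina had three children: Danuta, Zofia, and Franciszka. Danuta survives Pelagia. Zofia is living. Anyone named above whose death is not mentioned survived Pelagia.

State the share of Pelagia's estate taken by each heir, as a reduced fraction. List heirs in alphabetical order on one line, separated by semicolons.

Bogdan 1/18; Danuta 1/9; Franciszka 1/9; Ludmila 1/18; Nadia 1/6; Oleg 1/18; Tadeusz 1/3; Zofia 1/9

There is no surviving spouse, so the entire estate passes to Pelagia's descendants per stirpes.
The estate is divided into 3 equal shares of 1/3 among Tadeusz, Radoslaw, Halina.
Tadeusz is living and takes 1/3.
Radoslaw predeceased; the 1/3 allotted to Radoslaw's branch passes to Radoslaw's issue by representation.
The 1/3 is divided into 2 equal shares of 1/6 among Nadia, Jolanta.
Nadia is living and takes 1/6.
Jolanta predeceased; the 1/6 allotted to Jolanta's branch passes to Jolanta's issue by representation.
The 1/6 is divided into 3 equal shares of 1/18 among Ludmila, Oleg, Bogdan.
Ludmila is living and takes 1/18.
Oleg is living and takes 1/18.
Bogdan is living and takes 1/18.
Halina predeceased; the 1/3 allotted to Halina's branch passes to Halina's issue by representation.
The 1/3 is divided into 3 equal shares of 1/9 among Danuta, Zofia, Franciszka.
Danuta is living and takes 1/9.
Zofia is living and takes 1/9.
Franciszka is living and takes 1/9.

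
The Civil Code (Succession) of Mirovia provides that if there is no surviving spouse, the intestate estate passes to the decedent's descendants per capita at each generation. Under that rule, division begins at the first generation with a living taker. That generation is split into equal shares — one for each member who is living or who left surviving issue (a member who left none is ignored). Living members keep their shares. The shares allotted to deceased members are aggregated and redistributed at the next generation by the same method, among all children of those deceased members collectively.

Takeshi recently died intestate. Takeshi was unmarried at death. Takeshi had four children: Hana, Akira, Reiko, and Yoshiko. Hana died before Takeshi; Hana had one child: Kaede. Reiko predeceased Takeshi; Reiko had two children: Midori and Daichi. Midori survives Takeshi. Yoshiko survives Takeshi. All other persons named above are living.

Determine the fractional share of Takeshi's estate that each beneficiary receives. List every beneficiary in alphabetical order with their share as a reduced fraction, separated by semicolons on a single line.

Akira 1/4; Daichi 1/6; Kaede 1/6; Midori 1/6; Yoshiko 1/4

There is no surviving spouse, so the entire estate passes to Takeshi's descendants per capita at each generation.
At generation 1 (Hana, Akira, Reiko, Yoshiko) there are 4 shares of (1)/4 = 1/4 each.
Living: Akira and Yoshiko — each takes 1/4.
Deceased: Hana and Reiko. Their combined 1/2 is pooled and carried to generation 2.
At generation 2 (Kaede, Midori, Daichi) there are 3 shares of (1/2)/3 = 1/6 each.
Living: Kaede, Midori, and Daichi — each takes 1/6.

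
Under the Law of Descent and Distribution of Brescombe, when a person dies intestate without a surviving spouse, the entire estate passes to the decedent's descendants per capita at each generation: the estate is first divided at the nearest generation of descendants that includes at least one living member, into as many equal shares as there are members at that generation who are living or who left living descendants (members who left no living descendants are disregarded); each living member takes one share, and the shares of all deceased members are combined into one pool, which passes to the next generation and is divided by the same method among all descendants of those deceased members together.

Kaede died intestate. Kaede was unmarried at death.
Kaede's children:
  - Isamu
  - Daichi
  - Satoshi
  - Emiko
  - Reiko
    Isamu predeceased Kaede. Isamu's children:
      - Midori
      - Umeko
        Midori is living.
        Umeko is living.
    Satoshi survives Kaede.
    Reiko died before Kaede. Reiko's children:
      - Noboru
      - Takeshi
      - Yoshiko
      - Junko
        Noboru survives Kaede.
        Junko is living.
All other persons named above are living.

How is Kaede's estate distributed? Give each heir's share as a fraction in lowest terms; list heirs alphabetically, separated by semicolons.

There is no surviving spouse, so the entire estate passes to Kaede's descendants per capita at each generation.
At generation 1 (Isamu, Daichi, Satoshi, Emiko, Reiko) there are 5 shares of (1)/5 = 1/5 each.
Living: Daichi, Satoshi, and Emiko — each takes 1/5.
Deceased: Isamu and Reiko. Their combined 2/5 is pooled and carried to generation 2.
At generation 2 (Midori, Umeko, Noboru, Takeshi, Yoshiko, Junko) there are 6 shares of (2/5)/6 = 1/15 each.
Living: Midori, Umeko, Noboru, Takeshi, Yoshiko, and Junko — each takes 1/15.

Daichi 1/5; Emiko 1/5; Junko 1/15; Midori 1/15; Noboru 1/15; Satoshi 1/5; Takeshi 1/15; Umeko 1/15; Yoshiko 1/15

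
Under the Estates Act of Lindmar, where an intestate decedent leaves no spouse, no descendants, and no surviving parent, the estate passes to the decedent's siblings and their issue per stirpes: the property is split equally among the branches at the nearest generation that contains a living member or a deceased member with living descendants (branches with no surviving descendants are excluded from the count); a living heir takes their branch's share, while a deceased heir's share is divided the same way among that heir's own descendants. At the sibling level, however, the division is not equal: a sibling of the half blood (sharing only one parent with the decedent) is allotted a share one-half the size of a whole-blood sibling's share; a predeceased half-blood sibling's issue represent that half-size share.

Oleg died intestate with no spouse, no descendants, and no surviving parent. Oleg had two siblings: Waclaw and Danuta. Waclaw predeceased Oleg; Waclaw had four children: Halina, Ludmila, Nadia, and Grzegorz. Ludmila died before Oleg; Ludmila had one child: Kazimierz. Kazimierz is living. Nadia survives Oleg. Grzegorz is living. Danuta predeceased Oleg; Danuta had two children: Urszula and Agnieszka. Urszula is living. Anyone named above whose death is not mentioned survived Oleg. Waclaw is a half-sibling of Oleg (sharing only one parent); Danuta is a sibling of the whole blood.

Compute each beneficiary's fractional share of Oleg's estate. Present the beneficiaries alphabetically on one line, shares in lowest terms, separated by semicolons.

Agnieszka 1/3; Grzegorz 1/12; Halina 1/12; Kazimierz 1/12; Nadia 1/12; Urszula 1/3

No spouse, descendants, or parent survives, so the estate passes to Oleg's siblings per stirpes.
Half-blood siblings count for one-half the weight of whole-blood siblings at the initial division.
Dividing 1 in proportion to weights (total weight 3/2): Waclaw (weight 1/2) → 1/3; Danuta (weight 1) → 2/3.
Waclaw predeceased; the 1/3 allotted to Waclaw's branch passes to Waclaw's issue by representation.
The 1/3 is divided into 4 equal shares of 1/12 among Halina, Ludmila, Nadia, Grzegorz.
Halina is living and takes 1/12.
Ludmila predeceased; the 1/12 allotted to Ludmila's branch passes to Ludmila's issue by representation.
Kazimierz is the sole taker at this level and receives the full 1/12.
Nadia is living and takes 1/12.
Grzegorz is living and takes 1/12.
Danuta predeceased; the 2/3 allotted to Danuta's branch passes to Danuta's issue by representation.
The 2/3 is divided into 2 equal shares of 1/3 among Urszula, Agnieszka.
Urszula is living and takes 1/3.
Agnieszka is living and takes 1/3.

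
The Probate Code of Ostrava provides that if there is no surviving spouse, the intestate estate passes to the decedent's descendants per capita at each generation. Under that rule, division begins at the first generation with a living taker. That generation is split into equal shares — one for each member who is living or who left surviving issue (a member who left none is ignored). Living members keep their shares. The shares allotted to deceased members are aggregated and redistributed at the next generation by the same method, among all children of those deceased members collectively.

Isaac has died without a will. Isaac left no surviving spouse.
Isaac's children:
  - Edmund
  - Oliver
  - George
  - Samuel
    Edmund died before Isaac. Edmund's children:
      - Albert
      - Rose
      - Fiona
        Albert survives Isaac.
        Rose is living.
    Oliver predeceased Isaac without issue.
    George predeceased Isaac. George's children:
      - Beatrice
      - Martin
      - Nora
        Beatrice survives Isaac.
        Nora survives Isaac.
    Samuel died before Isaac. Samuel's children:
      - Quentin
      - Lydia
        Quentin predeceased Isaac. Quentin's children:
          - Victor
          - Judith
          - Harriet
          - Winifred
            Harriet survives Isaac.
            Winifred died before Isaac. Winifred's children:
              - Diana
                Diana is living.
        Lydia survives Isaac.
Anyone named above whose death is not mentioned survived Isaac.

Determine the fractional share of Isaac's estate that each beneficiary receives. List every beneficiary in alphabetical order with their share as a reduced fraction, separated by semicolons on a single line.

There is no surviving spouse, so the entire estate passes to Isaac's descendants per capita at each generation.
No one at generation 1 (Edmund, George, Samuel) is living; moving to the next generation.
At generation 2 (Albert, Rose, Fiona, Beatrice, Martin, Nora, Quentin, Lydia) there are 8 shares of (1)/8 = 1/8 each.
Living: Albert, Rose, Fiona, Beatrice, Martin, Nora, and Lydia — each takes 1/8.
Deceased: Quentin. That 1/8 share is carried to generation 3.
At generation 3 (Victor, Judith, Harriet, Winifred) there are 4 shares of (1/8)/4 = 1/32 each.
Living: Victor, Judith, and Harriet — each takes 1/32.
Deceased: Winifred. That 1/32 share is carried to generation 4.
At generation 4 (Diana) there are 1 shares of (1/32)/1 = 1/32 each.
Living: Diana — each takes 1/32.

Albert 1/8; Beatrice 1/8; Diana 1/32; Fiona 1/8; Harriet 1/32; Judith 1/32; Lydia 1/8; Martin 1/8; Nora 1/8; Rose 1/8; Victor 1/32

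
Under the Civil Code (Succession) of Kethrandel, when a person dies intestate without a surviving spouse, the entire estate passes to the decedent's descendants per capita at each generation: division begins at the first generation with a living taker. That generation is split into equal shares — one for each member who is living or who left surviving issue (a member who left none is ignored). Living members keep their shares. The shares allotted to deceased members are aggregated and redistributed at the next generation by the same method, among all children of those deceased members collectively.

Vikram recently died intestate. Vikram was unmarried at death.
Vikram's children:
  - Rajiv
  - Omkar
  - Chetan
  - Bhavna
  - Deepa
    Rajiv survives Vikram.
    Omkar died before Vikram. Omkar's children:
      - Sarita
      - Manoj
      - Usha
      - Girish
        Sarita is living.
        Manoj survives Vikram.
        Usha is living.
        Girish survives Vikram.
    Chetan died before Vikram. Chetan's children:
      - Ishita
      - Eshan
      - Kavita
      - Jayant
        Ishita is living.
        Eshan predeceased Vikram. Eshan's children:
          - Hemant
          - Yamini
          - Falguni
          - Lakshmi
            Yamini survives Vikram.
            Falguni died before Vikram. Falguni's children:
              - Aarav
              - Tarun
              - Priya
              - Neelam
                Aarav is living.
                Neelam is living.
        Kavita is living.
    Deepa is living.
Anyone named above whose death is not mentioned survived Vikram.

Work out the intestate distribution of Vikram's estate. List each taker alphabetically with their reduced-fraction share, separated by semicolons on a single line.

There is no surviving spouse, so the entire estate passes to Vikram's descendants per capita at each generation.
At generation 1 (Rajiv, Omkar, Chetan, Bhavna, Deepa) there are 5 shares of (1)/5 = 1/5 each.
Living: Rajiv, Bhavna, and Deepa — each takes 1/5.
Deceased: Omkar and Chetan. Their combined 2/5 is pooled and carried to generation 2.
At generation 2 (Sarita, Manoj, Usha, Girish, Ishita, Eshan, Kavita, Jayant) there are 8 shares of (2/5)/8 = 1/20 each.
Living: Sarita, Manoj, Usha, Girish, Ishita, Kavita, and Jayant — each takes 1/20.
Deceased: Eshan. That 1/20 share is carried to generation 3.
At generation 3 (Hemant, Yamini, Falguni, Lakshmi) there are 4 shares of (1/20)/4 = 1/80 each.
Living: Hemant, Yamini, and Lakshmi — each takes 1/80.
Deceased: Falguni. That 1/80 share is carried to generation 4.
At generation 4 (Aarav, Tarun, Priya, Neelam) there are 4 shares of (1/80)/4 = 1/320 each.
Living: Aarav, Tarun, Priya, and Neelam — each takes 1/320.

Aarav 1/320; Bhavna 1/5; Deepa 1/5; Girish 1/20; Hemant 1/80; Ishita 1/20; Jayant 1/20; Kavita 1/20; Lakshmi 1/80; Manoj 1/20; Neelam 1/320; Priya 1/320; Rajiv 1/5; Sarita 1/20; Tarun 1/320; Usha 1/20; Yamini 1/80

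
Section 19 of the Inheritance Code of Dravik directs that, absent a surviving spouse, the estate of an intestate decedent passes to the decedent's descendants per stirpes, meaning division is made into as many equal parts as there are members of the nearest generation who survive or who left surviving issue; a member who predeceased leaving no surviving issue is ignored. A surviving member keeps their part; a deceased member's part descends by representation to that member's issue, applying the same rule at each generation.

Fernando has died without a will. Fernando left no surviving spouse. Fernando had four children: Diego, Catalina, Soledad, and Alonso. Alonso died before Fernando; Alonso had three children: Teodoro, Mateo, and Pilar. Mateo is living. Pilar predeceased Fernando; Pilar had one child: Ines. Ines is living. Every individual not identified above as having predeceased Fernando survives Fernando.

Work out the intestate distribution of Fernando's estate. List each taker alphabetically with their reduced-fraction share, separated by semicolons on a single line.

Catalina 1/4; Diego 1/4; Ines 1/12; Mateo 1/12; Soledad 1/4; Teodoro 1/12

There is no surviving spouse, so the entire estate passes to Fernando's descendants per stirpes.
The estate is divided into 4 equal shares of 1/4 among Diego, Catalina, Soledad, Alonso.
Diego is living and takes 1/4.
Catalina is living and takes 1/4.
Soledad is living and takes 1/4.
Alonso predeceased; the 1/4 allotted to Alonso's branch passes to Alonso's issue by representation.
The 1/4 is divided into 3 equal shares of 1/12 among Teodoro, Mateo, Pilar.
Teodoro is living and takes 1/12.
Mateo is living and takes 1/12.
Pilar predeceased; the 1/12 allotted to Pilar's branch passes to Pilar's issue by representation.
Ines is the sole taker at this level and receives the full 1/12.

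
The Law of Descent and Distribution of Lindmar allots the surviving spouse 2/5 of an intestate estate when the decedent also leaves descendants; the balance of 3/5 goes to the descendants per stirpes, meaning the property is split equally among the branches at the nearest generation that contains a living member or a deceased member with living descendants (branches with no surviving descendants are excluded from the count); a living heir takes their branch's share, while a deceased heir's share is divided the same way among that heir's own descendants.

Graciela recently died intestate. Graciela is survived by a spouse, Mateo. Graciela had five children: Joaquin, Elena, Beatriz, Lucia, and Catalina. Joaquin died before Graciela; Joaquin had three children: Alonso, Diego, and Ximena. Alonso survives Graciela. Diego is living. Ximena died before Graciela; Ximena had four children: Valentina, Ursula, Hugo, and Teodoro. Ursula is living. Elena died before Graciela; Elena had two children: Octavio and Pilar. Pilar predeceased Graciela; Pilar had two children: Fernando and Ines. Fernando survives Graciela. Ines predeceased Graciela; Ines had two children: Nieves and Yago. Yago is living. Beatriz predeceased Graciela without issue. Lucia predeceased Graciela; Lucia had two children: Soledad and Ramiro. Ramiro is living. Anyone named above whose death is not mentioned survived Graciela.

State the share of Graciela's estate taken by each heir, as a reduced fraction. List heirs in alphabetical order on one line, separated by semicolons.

Alonso 1/20; Catalina 3/20; Diego 1/20; Fernando 3/80; Hugo 1/80; Mateo 2/5; Nieves 3/160; Octavio 3/40; Ramiro 3/40; Soledad 3/40; Teodoro 1/80; Ursula 1/80; Valentina 1/80; Yago 3/160

Mateo, as surviving spouse, takes 2/5.
The remaining 3/5 passes to Graciela's descendants per stirpes.
Beatriz left no surviving issue, so that branch lapses and is disregarded.
The 3/5 is divided into 4 equal shares of 3/20 among Joaquin, Elena, Lucia, Catalina.
Joaquin predeceased; the 3/20 allotted to Joaquin's branch passes to Joaquin's issue by representation.
The 3/20 is divided into 3 equal shares of 1/20 among Alonso, Diego, Ximena.
Alonso is living and takes 1/20.
Diego is living and takes 1/20.
Ximena predeceased; the 1/20 allotted to Ximena's branch passes to Ximena's issue by representation.
The 1/20 is divided into 4 equal shares of 1/80 among Valentina, Ursula, Hugo, Teodoro.
Valentina is living and takes 1/80.
Ursula is living and takes 1/80.
Hugo is living and takes 1/80.
Teodoro is living and takes 1/80.
Elena predeceased; the 3/20 allotted to Elena's branch passes to Elena's issue by representation.
The 3/20 is divided into 2 equal shares of 3/40 among Octavio, Pilar.
Octavio is living and takes 3/40.
Pilar predeceased; the 3/40 allotted to Pilar's branch passes to Pilar's issue by representation.
The 3/40 is divided into 2 equal shares of 3/80 among Fernando, Ines.
Fernando is living and takes 3/80.
Ines predeceased; the 3/80 allotted to Ines's branch passes to Ines's issue by representation.
The 3/80 is divided into 2 equal shares of 3/160 among Nieves, Yago.
Nieves is living and takes 3/160.
Yago is living and takes 3/160.
Lucia predeceased; the 3/20 allotted to Lucia's branch passes to Lucia's issue by representation.
The 3/20 is divided into 2 equal shares of 3/40 among Soledad, Ramiro.
Soledad is living and takes 3/40.
Ramiro is living and takes 3/40.
Catalina is living and takes 3/20.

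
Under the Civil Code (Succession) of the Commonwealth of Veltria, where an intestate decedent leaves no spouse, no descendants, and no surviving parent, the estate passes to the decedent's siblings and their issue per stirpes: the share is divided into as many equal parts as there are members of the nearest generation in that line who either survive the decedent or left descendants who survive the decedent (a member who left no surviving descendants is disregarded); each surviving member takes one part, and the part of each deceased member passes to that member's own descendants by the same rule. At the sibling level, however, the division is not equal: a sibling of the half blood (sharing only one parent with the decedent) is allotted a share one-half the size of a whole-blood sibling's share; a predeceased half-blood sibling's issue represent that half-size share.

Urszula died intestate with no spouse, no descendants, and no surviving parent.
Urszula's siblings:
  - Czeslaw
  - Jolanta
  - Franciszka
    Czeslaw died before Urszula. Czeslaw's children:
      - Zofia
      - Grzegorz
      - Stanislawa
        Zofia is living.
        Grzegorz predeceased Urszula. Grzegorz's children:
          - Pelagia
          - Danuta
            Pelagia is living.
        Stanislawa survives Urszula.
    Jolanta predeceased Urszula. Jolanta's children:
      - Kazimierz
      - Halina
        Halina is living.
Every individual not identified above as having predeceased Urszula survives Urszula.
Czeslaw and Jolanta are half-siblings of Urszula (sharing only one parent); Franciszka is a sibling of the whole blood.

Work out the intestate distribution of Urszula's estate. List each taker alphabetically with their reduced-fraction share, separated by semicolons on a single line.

Danuta 1/24; Franciszka 1/2; Halina 1/8; Kazimierz 1/8; Pelagia 1/24; Stanislawa 1/12; Zofia 1/12

No spouse, descendants, or parent survives, so the estate passes to Urszula's siblings per stirpes.
Half-blood siblings count for one-half the weight of whole-blood siblings at the initial division.
Dividing 1 in proportion to weights (total weight 2): Czeslaw (weight 1/2) → 1/4; Jolanta (weight 1/2) → 1/4; Franciszka (weight 1) → 1/2.
Czeslaw predeceased; the 1/4 allotted to Czeslaw's branch passes to Czeslaw's issue by representation.
The 1/4 is divided into 3 equal shares of 1/12 among Zofia, Grzegorz, Stanislawa.
Zofia is living and takes 1/12.
Grzegorz predeceased; the 1/12 allotted to Grzegorz's branch passes to Grzegorz's issue by representation.
The 1/12 is divided into 2 equal shares of 1/24 among Pelagia, Danuta.
Pelagia is living and takes 1/24.
Danuta is living and takes 1/24.
Stanislawa is living and takes 1/12.
Jolanta predeceased; the 1/4 allotted to Jolanta's branch passes to Jolanta's issue by representation.
The 1/4 is divided into 2 equal shares of 1/8 among Kazimierz, Halina.
Kazimierz is living and takes 1/8.
Halina is living and takes 1/8.
Franciszka is living and takes 1/2.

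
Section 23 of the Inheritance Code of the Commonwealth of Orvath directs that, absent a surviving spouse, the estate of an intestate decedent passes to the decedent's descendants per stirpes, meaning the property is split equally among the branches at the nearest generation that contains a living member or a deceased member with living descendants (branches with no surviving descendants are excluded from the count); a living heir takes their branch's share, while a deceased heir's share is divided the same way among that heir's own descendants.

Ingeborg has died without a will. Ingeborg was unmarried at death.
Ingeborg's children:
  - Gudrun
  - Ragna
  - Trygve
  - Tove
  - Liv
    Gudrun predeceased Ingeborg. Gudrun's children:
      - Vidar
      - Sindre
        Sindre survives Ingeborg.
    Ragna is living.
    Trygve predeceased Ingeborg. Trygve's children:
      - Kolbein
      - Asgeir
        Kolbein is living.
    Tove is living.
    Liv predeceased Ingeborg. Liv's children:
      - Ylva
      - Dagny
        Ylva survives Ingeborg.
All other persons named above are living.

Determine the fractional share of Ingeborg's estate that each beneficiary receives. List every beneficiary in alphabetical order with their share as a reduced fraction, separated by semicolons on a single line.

Asgeir 1/10; Dagny 1/10; Kolbein 1/10; Ragna 1/5; Sindre 1/10; Tove 1/5; Vidar 1/10; Ylva 1/10

There is no surviving spouse, so the entire estate passes to Ingeborg's descendants per stirpes.
The estate is divided into 5 equal shares of 1/5 among Gudrun, Ragna, Trygve, Tove, Liv.
Gudrun predeceased; the 1/5 allotted to Gudrun's branch passes to Gudrun's issue by representation.
The 1/5 is divided into 2 equal shares of 1/10 among Vidar, Sindre.
Vidar is living and takes 1/10.
Sindre is living and takes 1/10.
Ragna is living and takes 1/5.
Trygve predeceased; the 1/5 allotted to Trygve's branch passes to Trygve's issue by representation.
The 1/5 is divided into 2 equal shares of 1/10 among Kolbein, Asgeir.
Kolbein is living and takes 1/10.
Asgeir is living and takes 1/10.
Tove is living and takes 1/5.
Liv predeceased; the 1/5 allotted to Liv's branch passes to Liv's issue by representation.
The 1/5 is divided into 2 equal shares of 1/10 among Ylva, Dagny.
Ylva is living and takes 1/10.
Dagny is living and takes 1/10.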